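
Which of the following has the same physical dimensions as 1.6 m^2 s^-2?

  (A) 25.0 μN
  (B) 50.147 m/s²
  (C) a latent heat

Reference: m²·s⁻².
Each option:
  (A) N = kg·m·s⁻²
  (B) m·s⁻²
  (C) [latent heat] = m²·s⁻²  ← same
Only (C) matches m²·s⁻².

(C)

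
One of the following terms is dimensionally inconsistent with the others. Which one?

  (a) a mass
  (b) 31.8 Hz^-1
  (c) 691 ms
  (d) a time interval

Work out the base dimensions of each:
  (a) [mass] = kg
  (b) Hz⁻¹ = (s⁻¹)⁻¹ = s
  (c) s
  (d) [time interval] = s
All reduce to s except (a), which is kg.

(a)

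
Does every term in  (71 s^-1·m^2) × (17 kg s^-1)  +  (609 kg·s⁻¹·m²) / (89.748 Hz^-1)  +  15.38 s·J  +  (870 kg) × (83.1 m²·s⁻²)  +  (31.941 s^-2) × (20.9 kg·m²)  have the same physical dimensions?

Work out the base dimensions of each:
  (71 s^-1·m^2) × (17 kg s^-1):  [m²·s⁻¹] · [kg·s⁻¹] = kg·m²·s⁻²
  (609 kg·s⁻¹·m²) / (89.748 Hz^-1):  [kg·m²·s⁻¹] / [s] = kg·m²·s⁻²
  15.38 s·J:  J·s = N·m·s = kg·m²·s⁻¹
  (870 kg) × (83.1 m²·s⁻²):  [kg] · [m²·s⁻²] = kg·m²·s⁻²
  (31.941 s^-2) × (20.9 kg·m²):  [s⁻²] · [kg·m²] = kg·m²·s⁻²
The terms do not share a single dimension (kg·m²·s⁻² vs kg·m²·s⁻¹).

No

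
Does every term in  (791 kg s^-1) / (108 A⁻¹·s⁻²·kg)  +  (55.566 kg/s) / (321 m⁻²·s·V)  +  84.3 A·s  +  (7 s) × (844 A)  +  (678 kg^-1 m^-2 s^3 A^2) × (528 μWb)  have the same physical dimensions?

Dimensions:
  (791 kg s^-1) / (108 A⁻¹·s⁻²·kg):  [kg·s⁻¹] / [kg·s⁻²·A⁻¹] = s·A
  (55.566 kg/s) / (321 m⁻²·s·V):  [kg·s⁻¹] / [kg·s⁻²·A⁻¹] = s·A
  84.3 A·s:  A·s = s·A
  (7 s) × (844 A):  [s] · [A] = s·A
  (678 kg^-1 m^-2 s^3 A^2) × (528 μWb):  [kg⁻¹·m⁻²·s³·A²] · [kg·m²·s⁻²·A⁻¹] = s·A
Every term reduces to s·A.

Yes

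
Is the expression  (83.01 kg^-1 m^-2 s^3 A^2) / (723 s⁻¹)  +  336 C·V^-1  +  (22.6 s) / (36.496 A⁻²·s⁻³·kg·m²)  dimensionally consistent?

Yes

Work out the base dimensions of each:
  (83.01 kg^-1 m^-2 s^3 A^2) / (723 s⁻¹):  [kg⁻¹·m⁻²·s³·A²] / [s⁻¹] = kg⁻¹·m⁻²·s⁴·A²
  336 C·V^-1:  C·V⁻¹ = s·A·(J·C⁻¹)⁻¹ = kg⁻¹·m⁻²·s⁴·A²
  (22.6 s) / (36.496 A⁻²·s⁻³·kg·m²):  [s] / [kg·m²·s⁻³·A⁻²] = kg⁻¹·m⁻²·s⁴·A²
Every term reduces to kg⁻¹·m⁻²·s⁴·A².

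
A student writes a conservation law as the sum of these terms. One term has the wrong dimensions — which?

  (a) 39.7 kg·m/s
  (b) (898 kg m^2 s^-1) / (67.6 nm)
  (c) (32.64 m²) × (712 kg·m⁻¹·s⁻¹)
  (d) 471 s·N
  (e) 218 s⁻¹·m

Dimensions:
  (a) kg·m·s⁻¹
  (b) [kg·m²·s⁻¹] / [m] = kg·m·s⁻¹
  (c) [m²] · [kg·m⁻¹·s⁻¹] = kg·m·s⁻¹
  (d) N·s = kg·m·s⁻²·s = kg·m·s⁻¹
  (e) m·s⁻¹
All reduce to kg·m·s⁻¹ except (e), which is m·s⁻¹.

(e)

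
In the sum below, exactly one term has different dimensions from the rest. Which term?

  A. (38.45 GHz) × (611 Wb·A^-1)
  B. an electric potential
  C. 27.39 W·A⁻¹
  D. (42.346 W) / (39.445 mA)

In SI base units:
  A. [s⁻¹] · [kg·m²·s⁻²·A⁻²] = kg·m²·s⁻³·A⁻²
  B. [electric potential] = kg·m²·s⁻³·A⁻¹
  C. W·A⁻¹ = J·s⁻¹·A⁻¹ = kg·m²·s⁻³·A⁻¹
  D. [kg·m²·s⁻³] / [A] = kg·m²·s⁻³·A⁻¹
All reduce to kg·m²·s⁻³·A⁻¹ except A., which is kg·m²·s⁻³·A⁻².

A.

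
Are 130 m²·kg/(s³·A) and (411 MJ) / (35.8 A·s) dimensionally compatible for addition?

Yes

Reduce each to base SI dimensions:
  130 m²·kg/(s³·A):  kg·m²·s⁻³·A⁻¹
  (411 MJ) / (35.8 A·s):  [kg·m²·s⁻²] / [s·A] = kg·m²·s⁻³·A⁻¹
Both are kg·m²·s⁻³·A⁻¹, so they have the same dimensions and can be added.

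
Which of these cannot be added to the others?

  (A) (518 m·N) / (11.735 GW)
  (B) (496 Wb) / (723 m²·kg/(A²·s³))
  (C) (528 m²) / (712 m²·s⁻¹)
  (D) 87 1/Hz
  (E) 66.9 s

Reduce each to base SI dimensions:
  (A) [kg·m²·s⁻²] / [kg·m²·s⁻³] = s
  (B) [kg·m²·s⁻²·A⁻¹] / [kg·m²·s⁻³·A⁻²] = s·A
  (C) [m²] / [m²·s⁻¹] = s
  (D) Hz⁻¹ = (s⁻¹)⁻¹ = s
  (E) s
All reduce to s except (B), which is s·A.

(B)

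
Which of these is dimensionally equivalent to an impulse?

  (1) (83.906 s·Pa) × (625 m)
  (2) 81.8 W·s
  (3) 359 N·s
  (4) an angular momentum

(3)

Reference: [impulse] = kg·m·s⁻¹.
Each option:
  (1) [kg·m⁻¹·s⁻¹] · [m] = kg·s⁻¹
  (2) W·s = J·s⁻¹·s = kg·m²·s⁻²
  (3) N·s = kg·m·s⁻²·s = kg·m·s⁻¹  ← same
  (4) [angular momentum] = kg·m²·s⁻¹
Only (3) matches kg·m·s⁻¹.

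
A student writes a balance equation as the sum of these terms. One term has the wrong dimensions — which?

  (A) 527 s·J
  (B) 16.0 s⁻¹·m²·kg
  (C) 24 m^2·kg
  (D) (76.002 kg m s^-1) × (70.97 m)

(C)

Work out the base dimensions of each:
  (A) J·s = N·m·s = kg·m²·s⁻¹
  (B) kg·m²·s⁻¹
  (C) kg·m²
  (D) [kg·m·s⁻¹] · [m] = kg·m²·s⁻¹
All reduce to kg·m²·s⁻¹ except (C), which is kg·m².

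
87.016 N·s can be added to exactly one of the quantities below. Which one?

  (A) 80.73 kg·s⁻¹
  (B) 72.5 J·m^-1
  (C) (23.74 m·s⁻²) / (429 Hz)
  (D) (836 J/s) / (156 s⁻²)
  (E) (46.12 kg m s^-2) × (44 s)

(E)

Reference: N·s = kg·m·s⁻²·s = kg·m·s⁻¹.
Each option:
  (A) kg·s⁻¹
  (B) J·m⁻¹ = N·m·m⁻¹ = kg·m·s⁻²
  (C) [m·s⁻²] / [s⁻¹] = m·s⁻¹
  (D) [kg·m²·s⁻³] / [s⁻²] = kg·m²·s⁻¹
  (E) [kg·m·s⁻²] · [s] = kg·m·s⁻¹  ← same
Only (E) matches kg·m·s⁻¹.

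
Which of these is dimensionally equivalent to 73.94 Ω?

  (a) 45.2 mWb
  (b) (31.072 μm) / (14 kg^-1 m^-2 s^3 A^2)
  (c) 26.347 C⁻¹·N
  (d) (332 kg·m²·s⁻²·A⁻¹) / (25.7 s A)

(d)

Reference: Ω = V·A⁻¹ = kg·m²·s⁻³·A⁻².
Each option:
  (a) Wb = V·s = kg·m²·s⁻²·A⁻¹
  (b) [m] / [kg⁻¹·m⁻²·s³·A²] = kg·m³·s⁻³·A⁻²
  (c) N·C⁻¹ = kg·m·s⁻²·(s·A)⁻¹ = kg·m·s⁻³·A⁻¹
  (d) [kg·m²·s⁻²·A⁻¹] / [s·A] = kg·m²·s⁻³·A⁻²  ← same
Only (d) matches kg·m²·s⁻³·A⁻².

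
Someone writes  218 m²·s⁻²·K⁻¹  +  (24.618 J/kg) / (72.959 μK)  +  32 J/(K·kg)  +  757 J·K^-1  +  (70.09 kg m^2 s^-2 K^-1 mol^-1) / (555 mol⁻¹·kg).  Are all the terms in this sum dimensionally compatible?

Dimensions:
  218 m²·s⁻²·K⁻¹:  m²·s⁻²·K⁻¹
  (24.618 J/kg) / (72.959 μK):  [m²·s⁻²] / [K] = m²·s⁻²·K⁻¹
  32 J/(K·kg):  J·kg⁻¹·K⁻¹ = N·m·kg⁻¹·K⁻¹ = m²·s⁻²·K⁻¹
  757 J·K^-1:  J·K⁻¹ = N·m·K⁻¹ = kg·m²·s⁻²·K⁻¹
  (70.09 kg m^2 s^-2 K^-1 mol^-1) / (555 mol⁻¹·kg):  [kg·m²·s⁻²·K⁻¹·mol⁻¹] / [kg·mol⁻¹] = m²·s⁻²·K⁻¹
The terms do not share a single dimension (kg·m²·s⁻²·K⁻¹ vs m²·s⁻²·K⁻¹).

No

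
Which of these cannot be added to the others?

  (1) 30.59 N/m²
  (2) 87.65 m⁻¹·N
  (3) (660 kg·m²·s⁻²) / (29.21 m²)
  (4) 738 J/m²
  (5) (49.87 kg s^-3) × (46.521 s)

Dimensions:
  (1) N·m⁻² = kg·m·s⁻²·m⁻² = kg·m⁻¹·s⁻²
  (2) N·m⁻¹ = kg·m·s⁻²·m⁻¹ = kg·s⁻²
  (3) [kg·m²·s⁻²] / [m²] = kg·s⁻²
  (4) J·m⁻² = N·m·m⁻² = kg·s⁻²
  (5) [kg·s⁻³] · [s] = kg·s⁻²
All reduce to kg·s⁻² except (1), which is kg·m⁻¹·s⁻².

(1)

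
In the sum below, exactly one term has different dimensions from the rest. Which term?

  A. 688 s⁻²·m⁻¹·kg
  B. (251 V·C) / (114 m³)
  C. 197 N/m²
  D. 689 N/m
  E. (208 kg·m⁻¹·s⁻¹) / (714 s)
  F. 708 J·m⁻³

D.

Reduce each to base SI dimensions:
  A. kg·m⁻¹·s⁻²
  B. [kg·m²·s⁻²] / [m³] = kg·m⁻¹·s⁻²
  C. N·m⁻² = kg·m·s⁻²·m⁻² = kg·m⁻¹·s⁻²
  D. N·m⁻¹ = kg·m·s⁻²·m⁻¹ = kg·s⁻²
  E. [kg·m⁻¹·s⁻¹] / [s] = kg·m⁻¹·s⁻²
  F. J·m⁻³ = N·m·m⁻³ = kg·m⁻¹·s⁻²
All reduce to kg·m⁻¹·s⁻² except D., which is kg·s⁻².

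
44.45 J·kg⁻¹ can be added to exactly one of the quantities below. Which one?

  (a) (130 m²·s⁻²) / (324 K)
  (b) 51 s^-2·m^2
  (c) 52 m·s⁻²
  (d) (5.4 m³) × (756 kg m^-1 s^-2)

(b)

Reference: J·kg⁻¹ = N·m·kg⁻¹ = m²·s⁻².
Each option:
  (a) [m²·s⁻²] / [K] = m²·s⁻²·K⁻¹
  (b) m²·s⁻²  ← same
  (c) m·s⁻²
  (d) [m³] · [kg·m⁻¹·s⁻²] = kg·m²·s⁻²
Only (b) matches m²·s⁻².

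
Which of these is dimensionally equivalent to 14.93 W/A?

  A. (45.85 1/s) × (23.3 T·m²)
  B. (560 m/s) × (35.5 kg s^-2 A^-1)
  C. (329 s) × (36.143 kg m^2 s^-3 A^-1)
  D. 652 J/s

A.

Reference: W·A⁻¹ = J·s⁻¹·A⁻¹ = kg·m²·s⁻³·A⁻¹.
Each option:
  A. [s⁻¹] · [kg·m²·s⁻²·A⁻¹] = kg·m²·s⁻³·A⁻¹  ← same
  B. [m·s⁻¹] · [kg·s⁻²·A⁻¹] = kg·m·s⁻³·A⁻¹
  C. [s] · [kg·m²·s⁻³·A⁻¹] = kg·m²·s⁻²·A⁻¹
  D. J·s⁻¹ = N·m·s⁻¹ = kg·m²·s⁻³
Only A. matches kg·m²·s⁻³·A⁻¹.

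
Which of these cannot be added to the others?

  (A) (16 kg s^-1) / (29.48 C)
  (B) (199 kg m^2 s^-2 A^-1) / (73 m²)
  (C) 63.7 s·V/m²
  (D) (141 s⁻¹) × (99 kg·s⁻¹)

(D)

Reduce each to base SI dimensions:
  (A) [kg·s⁻¹] / [s·A] = kg·s⁻²·A⁻¹
  (B) [kg·m²·s⁻²·A⁻¹] / [m²] = kg·s⁻²·A⁻¹
  (C) V·s·m⁻² = J·C⁻¹·s·m⁻² = kg·s⁻²·A⁻¹
  (D) [s⁻¹] · [kg·s⁻¹] = kg·s⁻²
All reduce to kg·s⁻²·A⁻¹ except (D), which is kg·s⁻².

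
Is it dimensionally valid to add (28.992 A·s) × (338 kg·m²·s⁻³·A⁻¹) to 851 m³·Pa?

Yes

Expand each in SI base units:
  (28.992 A·s) × (338 kg·m²·s⁻³·A⁻¹):  [s·A] · [kg·m²·s⁻³·A⁻¹] = kg·m²·s⁻²
  851 m³·Pa:  Pa·m³ = N·m⁻²·m³ = kg·m²·s⁻²
Both are kg·m²·s⁻², so they have the same dimensions and can be added.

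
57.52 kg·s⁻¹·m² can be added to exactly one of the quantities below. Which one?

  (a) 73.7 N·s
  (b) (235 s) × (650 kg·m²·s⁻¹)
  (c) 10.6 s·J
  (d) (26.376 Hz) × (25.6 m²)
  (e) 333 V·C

(c)

Reference: kg·m²·s⁻¹.
Each option:
  (a) N·s = kg·m·s⁻²·s = kg·m·s⁻¹
  (b) [s] · [kg·m²·s⁻¹] = kg·m²
  (c) J·s = N·m·s = kg·m²·s⁻¹  ← same
  (d) [s⁻¹] · [m²] = m²·s⁻¹
  (e) C·V = s·A·J·C⁻¹ = kg·m²·s⁻²
Only (c) matches kg·m²·s⁻¹.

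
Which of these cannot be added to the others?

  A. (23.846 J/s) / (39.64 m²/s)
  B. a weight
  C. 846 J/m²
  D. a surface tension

B.

In SI base units:
  A. [kg·m²·s⁻³] / [m²·s⁻¹] = kg·s⁻²
  B. [weight] = kg·m·s⁻²
  C. J·m⁻² = N·m·m⁻² = kg·s⁻²
  D. [surface tension] = kg·s⁻²
All reduce to kg·s⁻² except B., which is kg·m·s⁻².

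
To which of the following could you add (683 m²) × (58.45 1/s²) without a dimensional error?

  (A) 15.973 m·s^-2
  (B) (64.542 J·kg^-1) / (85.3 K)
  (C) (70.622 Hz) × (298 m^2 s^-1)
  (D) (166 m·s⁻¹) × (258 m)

Reference: [m²] · [s⁻²] = m²·s⁻².
Each option:
  (A) m·s⁻²
  (B) [m²·s⁻²] / [K] = m²·s⁻²·K⁻¹
  (C) [s⁻¹] · [m²·s⁻¹] = m²·s⁻²  ← same
  (D) [m·s⁻¹] · [m] = m²·s⁻¹
Only (C) matches m²·s⁻².

(C)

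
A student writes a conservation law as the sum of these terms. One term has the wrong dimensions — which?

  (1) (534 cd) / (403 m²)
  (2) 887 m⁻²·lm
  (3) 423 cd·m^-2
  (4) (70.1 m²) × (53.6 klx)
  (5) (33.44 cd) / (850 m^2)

Reduce each to base SI dimensions:
  (1) [cd] / [m²] = m⁻²·cd
  (2) lm·m⁻² = cd·m⁻² = m⁻²·cd
  (3) cd·m⁻² = m⁻²·cd
  (4) [m²] · [m⁻²·cd] = cd
  (5) [cd] / [m²] = m⁻²·cd
All reduce to m⁻²·cd except (4), which is cd.

(4)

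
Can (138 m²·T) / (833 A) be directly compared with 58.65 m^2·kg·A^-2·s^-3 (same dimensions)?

In SI base units:
  (138 m²·T) / (833 A):  [kg·m²·s⁻²·A⁻¹] / [A] = kg·m²·s⁻²·A⁻²
  58.65 m^2·kg·A^-2·s^-3:  kg·m²·s⁻³·A⁻²
kg·m²·s⁻²·A⁻² ≠ kg·m²·s⁻³·A⁻², so they cannot be added.

No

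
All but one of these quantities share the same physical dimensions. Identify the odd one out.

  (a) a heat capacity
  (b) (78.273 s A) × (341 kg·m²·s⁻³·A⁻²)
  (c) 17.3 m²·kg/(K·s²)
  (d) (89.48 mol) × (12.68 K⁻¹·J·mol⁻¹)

(b)

In SI base units:
  (a) [heat capacity] = kg·m²·s⁻²·K⁻¹
  (b) [s·A] · [kg·m²·s⁻³·A⁻²] = kg·m²·s⁻²·A⁻¹
  (c) kg·m²·s⁻²·K⁻¹
  (d) [mol] · [kg·m²·s⁻²·K⁻¹·mol⁻¹] = kg·m²·s⁻²·K⁻¹
All reduce to kg·m²·s⁻²·K⁻¹ except (b), which is kg·m²·s⁻²·A⁻¹.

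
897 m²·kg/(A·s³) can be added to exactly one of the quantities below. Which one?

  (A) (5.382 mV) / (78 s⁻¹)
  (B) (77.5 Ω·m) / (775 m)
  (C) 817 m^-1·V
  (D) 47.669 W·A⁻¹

Reference: kg·m²·s⁻³·A⁻¹.
Each option:
  (A) [kg·m²·s⁻³·A⁻¹] / [s⁻¹] = kg·m²·s⁻²·A⁻¹
  (B) [kg·m³·s⁻³·A⁻²] / [m] = kg·m²·s⁻³·A⁻²
  (C) V·m⁻¹ = J·C⁻¹·m⁻¹ = kg·m·s⁻³·A⁻¹
  (D) W·A⁻¹ = J·s⁻¹·A⁻¹ = kg·m²·s⁻³·A⁻¹  ← same
Only (D) matches kg·m²·s⁻³·A⁻¹.

(D)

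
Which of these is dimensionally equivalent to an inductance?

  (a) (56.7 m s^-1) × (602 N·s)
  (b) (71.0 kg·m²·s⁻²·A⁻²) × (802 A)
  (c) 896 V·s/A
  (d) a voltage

Reference: [inductance] = kg·m²·s⁻²·A⁻².
Each option:
  (a) [m·s⁻¹] · [kg·m·s⁻¹] = kg·m²·s⁻²
  (b) [kg·m²·s⁻²·A⁻²] · [A] = kg·m²·s⁻²·A⁻¹
  (c) V·s·A⁻¹ = J·C⁻¹·s·A⁻¹ = kg·m²·s⁻²·A⁻²  ← same
  (d) [voltage] = kg·m²·s⁻³·A⁻¹
Only (c) matches kg·m²·s⁻²·A⁻².

(c)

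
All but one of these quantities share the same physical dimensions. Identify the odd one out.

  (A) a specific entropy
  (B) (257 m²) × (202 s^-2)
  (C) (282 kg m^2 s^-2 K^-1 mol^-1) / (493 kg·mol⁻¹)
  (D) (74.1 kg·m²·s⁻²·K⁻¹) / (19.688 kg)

Work out the base dimensions of each:
  (A) [specific entropy] = m²·s⁻²·K⁻¹
  (B) [m²] · [s⁻²] = m²·s⁻²
  (C) [kg·m²·s⁻²·K⁻¹·mol⁻¹] / [kg·mol⁻¹] = m²·s⁻²·K⁻¹
  (D) [kg·m²·s⁻²·K⁻¹] / [kg] = m²·s⁻²·K⁻¹
All reduce to m²·s⁻²·K⁻¹ except (B), which is m²·s⁻².

(B)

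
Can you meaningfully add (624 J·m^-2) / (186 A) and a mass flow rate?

No

Reduce each to base SI dimensions:
  (624 J·m^-2) / (186 A):  [kg·s⁻²] / [A] = kg·s⁻²·A⁻¹
  a mass flow rate:  [mass flow rate] = kg·s⁻¹
kg·s⁻²·A⁻¹ ≠ kg·s⁻¹, so they cannot be added.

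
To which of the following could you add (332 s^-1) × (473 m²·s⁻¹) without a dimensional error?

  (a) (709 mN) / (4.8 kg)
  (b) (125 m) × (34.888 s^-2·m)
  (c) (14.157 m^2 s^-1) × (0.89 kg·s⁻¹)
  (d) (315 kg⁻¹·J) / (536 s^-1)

Reference: [s⁻¹] · [m²·s⁻¹] = m²·s⁻².
Each option:
  (a) [kg·m·s⁻²] / [kg] = m·s⁻²
  (b) [m] · [m·s⁻²] = m²·s⁻²  ← same
  (c) [m²·s⁻¹] · [kg·s⁻¹] = kg·m²·s⁻²
  (d) [m²·s⁻²] / [s⁻¹] = m²·s⁻¹
Only (b) matches m²·s⁻².

(b)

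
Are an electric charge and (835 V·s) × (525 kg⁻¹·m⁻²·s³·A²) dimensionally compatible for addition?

Yes

Reduce each to base SI dimensions:
  an electric charge:  [electric charge] = s·A
  (835 V·s) × (525 kg⁻¹·m⁻²·s³·A²):  [kg·m²·s⁻²·A⁻¹] · [kg⁻¹·m⁻²·s³·A²] = s·A
Both are s·A, so they have the same dimensions and can be added.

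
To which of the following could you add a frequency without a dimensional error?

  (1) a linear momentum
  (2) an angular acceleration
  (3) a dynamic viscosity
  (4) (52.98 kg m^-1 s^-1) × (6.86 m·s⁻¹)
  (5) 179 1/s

Reference: [frequency] = s⁻¹.
Each option:
  (1) [linear momentum] = kg·m·s⁻¹
  (2) [angular acceleration] = s⁻²
  (3) [dynamic viscosity] = kg·m⁻¹·s⁻¹
  (4) [kg·m⁻¹·s⁻¹] · [m·s⁻¹] = kg·s⁻²
  (5) s⁻¹  ← same
Only (5) matches s⁻¹.

(5)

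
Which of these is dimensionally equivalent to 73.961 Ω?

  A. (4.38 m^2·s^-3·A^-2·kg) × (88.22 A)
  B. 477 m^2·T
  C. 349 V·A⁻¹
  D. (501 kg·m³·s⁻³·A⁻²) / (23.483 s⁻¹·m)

Reference: Ω = V·A⁻¹ = kg·m²·s⁻³·A⁻².
Each option:
  A. [kg·m²·s⁻³·A⁻²] · [A] = kg·m²·s⁻³·A⁻¹
  B. T·m² = Wb·m⁻²·m² = kg·m²·s⁻²·A⁻¹
  C. V·A⁻¹ = J·C⁻¹·A⁻¹ = kg·m²·s⁻³·A⁻²  ← same
  D. [kg·m³·s⁻³·A⁻²] / [m·s⁻¹] = kg·m²·s⁻²·A⁻²
Only C. matches kg·m²·s⁻³·A⁻².

C.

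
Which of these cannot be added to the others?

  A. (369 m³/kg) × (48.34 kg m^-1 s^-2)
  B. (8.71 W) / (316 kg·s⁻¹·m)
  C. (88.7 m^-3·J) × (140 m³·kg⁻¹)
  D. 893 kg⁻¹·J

B.

Reduce each to base SI dimensions:
  A. [kg⁻¹·m³] · [kg·m⁻¹·s⁻²] = m²·s⁻²
  B. [kg·m²·s⁻³] / [kg·m·s⁻¹] = m·s⁻²
  C. [kg·m⁻¹·s⁻²] · [kg⁻¹·m³] = m²·s⁻²
  D. J·kg⁻¹ = N·m·kg⁻¹ = m²·s⁻²
All reduce to m²·s⁻² except B., which is m·s⁻².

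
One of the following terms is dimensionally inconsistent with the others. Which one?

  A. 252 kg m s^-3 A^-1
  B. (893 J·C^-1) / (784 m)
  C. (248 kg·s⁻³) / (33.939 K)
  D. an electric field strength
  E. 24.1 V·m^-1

Work out the base dimensions of each:
  A. kg·m·s⁻³·A⁻¹
  B. [kg·m²·s⁻³·A⁻¹] / [m] = kg·m·s⁻³·A⁻¹
  C. [kg·s⁻³] / [K] = kg·s⁻³·K⁻¹
  D. [electric field strength] = kg·m·s⁻³·A⁻¹
  E. V·m⁻¹ = J·C⁻¹·m⁻¹ = kg·m·s⁻³·A⁻¹
All reduce to kg·m·s⁻³·A⁻¹ except C., which is kg·s⁻³·K⁻¹.

C.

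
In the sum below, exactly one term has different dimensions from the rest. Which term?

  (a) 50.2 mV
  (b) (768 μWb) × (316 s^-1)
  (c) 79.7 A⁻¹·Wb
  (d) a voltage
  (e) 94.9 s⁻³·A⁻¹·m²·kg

Work out the base dimensions of each:
  (a) V = J·C⁻¹ = kg·m²·s⁻³·A⁻¹
  (b) [kg·m²·s⁻²·A⁻¹] · [s⁻¹] = kg·m²·s⁻³·A⁻¹
  (c) Wb·A⁻¹ = V·s·A⁻¹ = kg·m²·s⁻²·A⁻²
  (d) [voltage] = kg·m²·s⁻³·A⁻¹
  (e) kg·m²·s⁻³·A⁻¹
All reduce to kg·m²·s⁻³·A⁻¹ except (c), which is kg·m²·s⁻²·A⁻².

(c)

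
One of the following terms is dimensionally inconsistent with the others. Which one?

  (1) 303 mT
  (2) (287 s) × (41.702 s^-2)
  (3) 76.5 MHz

Work out the base dimensions of each:
  (1) T = Wb·m⁻² = kg·s⁻²·A⁻¹
  (2) [s] · [s⁻²] = s⁻¹
  (3) Hz = s⁻¹
All reduce to s⁻¹ except (1), which is kg·s⁻²·A⁻¹.

(1)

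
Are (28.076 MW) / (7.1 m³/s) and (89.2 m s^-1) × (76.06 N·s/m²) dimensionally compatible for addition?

Dimensions:
  (28.076 MW) / (7.1 m³/s):  [kg·m²·s⁻³] / [m³·s⁻¹] = kg·m⁻¹·s⁻²
  (89.2 m s^-1) × (76.06 N·s/m²):  [m·s⁻¹] · [kg·m⁻¹·s⁻¹] = kg·s⁻²
kg·m⁻¹·s⁻² ≠ kg·s⁻², so they cannot be added.

No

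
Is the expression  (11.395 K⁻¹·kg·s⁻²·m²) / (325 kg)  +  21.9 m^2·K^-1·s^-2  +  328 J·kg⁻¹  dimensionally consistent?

Expand each in SI base units:
  (11.395 K⁻¹·kg·s⁻²·m²) / (325 kg):  [kg·m²·s⁻²·K⁻¹] / [kg] = m²·s⁻²·K⁻¹
  21.9 m^2·K^-1·s^-2:  m²·s⁻²·K⁻¹
  328 J·kg⁻¹:  J·kg⁻¹ = N·m·kg⁻¹ = m²·s⁻²
The terms do not share a single dimension (m²·s⁻² vs m²·s⁻²·K⁻¹).

No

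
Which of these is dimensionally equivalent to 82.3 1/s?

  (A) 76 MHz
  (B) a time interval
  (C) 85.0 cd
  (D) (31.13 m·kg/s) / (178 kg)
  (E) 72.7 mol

Reference: s⁻¹.
Each option:
  (A) Hz = s⁻¹  ← same
  (B) [time interval] = s
  (C) cd
  (D) [kg·m·s⁻¹] / [kg] = m·s⁻¹
  (E) mol
Only (A) matches s⁻¹.

(A)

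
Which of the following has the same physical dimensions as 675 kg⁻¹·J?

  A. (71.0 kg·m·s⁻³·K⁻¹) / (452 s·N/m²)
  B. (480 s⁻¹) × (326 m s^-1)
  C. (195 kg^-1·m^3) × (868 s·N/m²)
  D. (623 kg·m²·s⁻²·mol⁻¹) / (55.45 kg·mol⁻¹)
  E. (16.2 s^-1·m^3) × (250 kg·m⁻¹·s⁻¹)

Reference: J·kg⁻¹ = N·m·kg⁻¹ = m²·s⁻².
Each option:
  A. [kg·m·s⁻³·K⁻¹] / [kg·m⁻¹·s⁻¹] = m²·s⁻²·K⁻¹
  B. [s⁻¹] · [m·s⁻¹] = m·s⁻²
  C. [kg⁻¹·m³] · [kg·m⁻¹·s⁻¹] = m²·s⁻¹
  D. [kg·m²·s⁻²·mol⁻¹] / [kg·mol⁻¹] = m²·s⁻²  ← same
  E. [m³·s⁻¹] · [kg·m⁻¹·s⁻¹] = kg·m²·s⁻²
Only D. matches m²·s⁻².

D.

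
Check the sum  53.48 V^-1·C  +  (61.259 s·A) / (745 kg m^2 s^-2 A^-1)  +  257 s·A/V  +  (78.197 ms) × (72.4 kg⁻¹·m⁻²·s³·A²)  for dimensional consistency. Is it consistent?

No

Expand each in SI base units:
  53.48 V^-1·C:  C·V⁻¹ = s·A·(J·C⁻¹)⁻¹ = kg⁻¹·m⁻²·s⁴·A²
  (61.259 s·A) / (745 kg m^2 s^-2 A^-1):  [s·A] / [kg·m²·s⁻²·A⁻¹] = kg⁻¹·m⁻²·s³·A²
  257 s·A/V:  A·s·V⁻¹ = A·s·(J·C⁻¹)⁻¹ = kg⁻¹·m⁻²·s⁴·A²
  (78.197 ms) × (72.4 kg⁻¹·m⁻²·s³·A²):  [s] · [kg⁻¹·m⁻²·s³·A²] = kg⁻¹·m⁻²·s⁴·A²
The terms do not share a single dimension (kg⁻¹·m⁻²·s³·A² vs kg⁻¹·m⁻²·s⁴·A²).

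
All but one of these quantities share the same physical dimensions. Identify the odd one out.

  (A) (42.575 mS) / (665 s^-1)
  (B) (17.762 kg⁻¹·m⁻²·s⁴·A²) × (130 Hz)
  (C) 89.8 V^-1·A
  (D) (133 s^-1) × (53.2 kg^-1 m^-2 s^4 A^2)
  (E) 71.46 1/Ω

(A)

In SI base units:
  (A) [kg⁻¹·m⁻²·s³·A²] / [s⁻¹] = kg⁻¹·m⁻²·s⁴·A²
  (B) [kg⁻¹·m⁻²·s⁴·A²] · [s⁻¹] = kg⁻¹·m⁻²·s³·A²
  (C) A·V⁻¹ = A·(J·C⁻¹)⁻¹ = kg⁻¹·m⁻²·s³·A²
  (D) [s⁻¹] · [kg⁻¹·m⁻²·s⁴·A²] = kg⁻¹·m⁻²·s³·A²
  (E) Ω⁻¹ = (V·A⁻¹)⁻¹ = kg⁻¹·m⁻²·s³·A²
All reduce to kg⁻¹·m⁻²·s³·A² except (A), which is kg⁻¹·m⁻²·s⁴·A².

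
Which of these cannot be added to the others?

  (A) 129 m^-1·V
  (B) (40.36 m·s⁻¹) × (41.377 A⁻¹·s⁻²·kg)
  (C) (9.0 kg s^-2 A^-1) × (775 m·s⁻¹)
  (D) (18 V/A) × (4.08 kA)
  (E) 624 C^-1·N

(D)

Expand each in SI base units:
  (A) V·m⁻¹ = J·C⁻¹·m⁻¹ = kg·m·s⁻³·A⁻¹
  (B) [m·s⁻¹] · [kg·s⁻²·A⁻¹] = kg·m·s⁻³·A⁻¹
  (C) [kg·s⁻²·A⁻¹] · [m·s⁻¹] = kg·m·s⁻³·A⁻¹
  (D) [kg·m²·s⁻³·A⁻²] · [A] = kg·m²·s⁻³·A⁻¹
  (E) N·C⁻¹ = kg·m·s⁻²·(s·A)⁻¹ = kg·m·s⁻³·A⁻¹
All reduce to kg·m·s⁻³·A⁻¹ except (D), which is kg·m²·s⁻³·A⁻¹.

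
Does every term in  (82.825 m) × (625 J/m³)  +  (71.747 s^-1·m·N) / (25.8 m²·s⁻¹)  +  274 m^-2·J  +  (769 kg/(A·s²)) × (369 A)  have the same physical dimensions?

Yes

Expand each in SI base units:
  (82.825 m) × (625 J/m³):  [m] · [kg·m⁻¹·s⁻²] = kg·s⁻²
  (71.747 s^-1·m·N) / (25.8 m²·s⁻¹):  [kg·m²·s⁻³] / [m²·s⁻¹] = kg·s⁻²
  274 m^-2·J:  J·m⁻² = N·m·m⁻² = kg·s⁻²
  (769 kg/(A·s²)) × (369 A):  [kg·s⁻²·A⁻¹] · [A] = kg·s⁻²
Every term reduces to kg·s⁻².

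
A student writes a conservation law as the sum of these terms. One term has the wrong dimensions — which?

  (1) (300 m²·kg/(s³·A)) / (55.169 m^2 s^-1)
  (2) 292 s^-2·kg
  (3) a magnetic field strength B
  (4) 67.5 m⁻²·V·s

(2)

In SI base units:
  (1) [kg·m²·s⁻³·A⁻¹] / [m²·s⁻¹] = kg·s⁻²·A⁻¹
  (2) kg·s⁻²
  (3) [magnetic field strength B] = kg·s⁻²·A⁻¹
  (4) V·s·m⁻² = J·C⁻¹·s·m⁻² = kg·s⁻²·A⁻¹
All reduce to kg·s⁻²·A⁻¹ except (2), which is kg·s⁻².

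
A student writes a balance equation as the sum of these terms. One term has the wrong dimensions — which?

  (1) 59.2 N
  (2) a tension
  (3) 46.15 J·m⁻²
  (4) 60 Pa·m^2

Reduce each to base SI dimensions:
  (1) N = kg·m·s⁻²
  (2) [tension] = kg·m·s⁻²
  (3) J·m⁻² = N·m·m⁻² = kg·s⁻²
  (4) Pa·m² = N·m⁻²·m² = kg·m·s⁻²
All reduce to kg·m·s⁻² except (3), which is kg·s⁻².

(3)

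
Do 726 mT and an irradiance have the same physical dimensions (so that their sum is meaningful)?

No

Expand each in SI base units:
  726 mT:  T = Wb·m⁻² = kg·s⁻²·A⁻¹
  an irradiance:  [irradiance] = kg·s⁻³
kg·s⁻²·A⁻¹ ≠ kg·s⁻³, so they cannot be added.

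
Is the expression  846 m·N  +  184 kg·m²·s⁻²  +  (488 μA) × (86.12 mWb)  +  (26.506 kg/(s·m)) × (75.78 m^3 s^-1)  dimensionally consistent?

Dimensions:
  846 m·N:  N·m = kg·m·s⁻²·m = kg·m²·s⁻²
  184 kg·m²·s⁻²:  kg·m²·s⁻²
  (488 μA) × (86.12 mWb):  [A] · [kg·m²·s⁻²·A⁻¹] = kg·m²·s⁻²
  (26.506 kg/(s·m)) × (75.78 m^3 s^-1):  [kg·m⁻¹·s⁻¹] · [m³·s⁻¹] = kg·m²·s⁻²
Every term reduces to kg·m²·s⁻².

Yes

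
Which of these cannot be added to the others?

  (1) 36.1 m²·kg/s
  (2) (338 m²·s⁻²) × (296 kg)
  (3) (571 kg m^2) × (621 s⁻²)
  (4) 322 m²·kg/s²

Reduce each to base SI dimensions:
  (1) kg·m²·s⁻¹
  (2) [m²·s⁻²] · [kg] = kg·m²·s⁻²
  (3) [kg·m²] · [s⁻²] = kg·m²·s⁻²
  (4) kg·m²·s⁻²
All reduce to kg·m²·s⁻² except (1), which is kg·m²·s⁻¹.

(1)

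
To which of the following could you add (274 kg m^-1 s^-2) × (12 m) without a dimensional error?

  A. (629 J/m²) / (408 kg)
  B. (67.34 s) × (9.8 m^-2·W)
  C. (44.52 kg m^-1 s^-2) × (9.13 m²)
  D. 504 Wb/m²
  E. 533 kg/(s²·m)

B.

Reference: [kg·m⁻¹·s⁻²] · [m] = kg·s⁻².
Each option:
  A. [kg·s⁻²] / [kg] = s⁻²
  B. [s] · [kg·s⁻³] = kg·s⁻²  ← same
  C. [kg·m⁻¹·s⁻²] · [m²] = kg·m·s⁻²
  D. Wb·m⁻² = V·s·m⁻² = kg·s⁻²·A⁻¹
  E. kg·m⁻¹·s⁻²
Only B. matches kg·s⁻².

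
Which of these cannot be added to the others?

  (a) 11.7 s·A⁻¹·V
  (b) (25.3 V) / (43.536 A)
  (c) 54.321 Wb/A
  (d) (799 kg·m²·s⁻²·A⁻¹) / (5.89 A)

(b)

Expand each in SI base units:
  (a) V·s·A⁻¹ = J·C⁻¹·s·A⁻¹ = kg·m²·s⁻²·A⁻²
  (b) [kg·m²·s⁻³·A⁻¹] / [A] = kg·m²·s⁻³·A⁻²
  (c) Wb·A⁻¹ = V·s·A⁻¹ = kg·m²·s⁻²·A⁻²
  (d) [kg·m²·s⁻²·A⁻¹] / [A] = kg·m²·s⁻²·A⁻²
All reduce to kg·m²·s⁻²·A⁻² except (b), which is kg·m²·s⁻³·A⁻².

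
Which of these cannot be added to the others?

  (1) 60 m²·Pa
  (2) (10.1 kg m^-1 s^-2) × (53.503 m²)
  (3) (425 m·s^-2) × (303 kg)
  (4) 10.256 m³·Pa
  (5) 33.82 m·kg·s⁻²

(4)

Dimensions:
  (1) Pa·m² = N·m⁻²·m² = kg·m·s⁻²
  (2) [kg·m⁻¹·s⁻²] · [m²] = kg·m·s⁻²
  (3) [m·s⁻²] · [kg] = kg·m·s⁻²
  (4) Pa·m³ = N·m⁻²·m³ = kg·m²·s⁻²
  (5) kg·m·s⁻²
All reduce to kg·m·s⁻² except (4), which is kg·m²·s⁻².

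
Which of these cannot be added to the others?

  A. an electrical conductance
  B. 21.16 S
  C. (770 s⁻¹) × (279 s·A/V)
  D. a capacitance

Dimensions:
  A. [electrical conductance] = kg⁻¹·m⁻²·s³·A²
  B. S = Ω⁻¹ = kg⁻¹·m⁻²·s³·A²
  C. [s⁻¹] · [kg⁻¹·m⁻²·s⁴·A²] = kg⁻¹·m⁻²·s³·A²
  D. [capacitance] = kg⁻¹·m⁻²·s⁴·A²
All reduce to kg⁻¹·m⁻²·s³·A² except D., which is kg⁻¹·m⁻²·s⁴·A².

D.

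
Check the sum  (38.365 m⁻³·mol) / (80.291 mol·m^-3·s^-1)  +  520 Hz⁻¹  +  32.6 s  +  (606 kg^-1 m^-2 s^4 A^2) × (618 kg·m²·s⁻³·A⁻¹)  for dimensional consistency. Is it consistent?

No

Dimensions:
  (38.365 m⁻³·mol) / (80.291 mol·m^-3·s^-1):  [m⁻³·mol] / [m⁻³·s⁻¹·mol] = s
  520 Hz⁻¹:  Hz⁻¹ = (s⁻¹)⁻¹ = s
  32.6 s:  s
  (606 kg^-1 m^-2 s^4 A^2) × (618 kg·m²·s⁻³·A⁻¹):  [kg⁻¹·m⁻²·s⁴·A²] · [kg·m²·s⁻³·A⁻¹] = s·A
The terms do not share a single dimension (s vs s·A).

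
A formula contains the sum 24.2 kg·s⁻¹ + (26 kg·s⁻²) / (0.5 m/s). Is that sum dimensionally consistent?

Expand each in SI base units:
  24.2 kg·s⁻¹:  kg·s⁻¹
  (26 kg·s⁻²) / (0.5 m/s):  [kg·s⁻²] / [m·s⁻¹] = kg·m⁻¹·s⁻¹
kg·s⁻¹ ≠ kg·m⁻¹·s⁻¹, so they cannot be added.

No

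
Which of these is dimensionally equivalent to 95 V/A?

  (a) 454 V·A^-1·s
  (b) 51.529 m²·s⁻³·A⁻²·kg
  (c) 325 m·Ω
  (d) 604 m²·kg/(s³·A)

(b)

Reference: V·A⁻¹ = J·C⁻¹·A⁻¹ = kg·m²·s⁻³·A⁻².
Each option:
  (a) V·s·A⁻¹ = J·C⁻¹·s·A⁻¹ = kg·m²·s⁻²·A⁻²
  (b) kg·m²·s⁻³·A⁻²  ← same
  (c) Ω·m = V·A⁻¹·m = kg·m³·s⁻³·A⁻²
  (d) kg·m²·s⁻³·A⁻¹
Only (b) matches kg·m²·s⁻³·A⁻².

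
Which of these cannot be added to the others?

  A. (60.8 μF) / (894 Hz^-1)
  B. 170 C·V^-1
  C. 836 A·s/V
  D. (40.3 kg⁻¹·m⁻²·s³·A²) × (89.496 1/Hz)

Reduce each to base SI dimensions:
  A. [kg⁻¹·m⁻²·s⁴·A²] / [s] = kg⁻¹·m⁻²·s³·A²
  B. C·V⁻¹ = s·A·(J·C⁻¹)⁻¹ = kg⁻¹·m⁻²·s⁴·A²
  C. A·s·V⁻¹ = A·s·(J·C⁻¹)⁻¹ = kg⁻¹·m⁻²·s⁴·A²
  D. [kg⁻¹·m⁻²·s³·A²] · [s] = kg⁻¹·m⁻²·s⁴·A²
All reduce to kg⁻¹·m⁻²·s⁴·A² except A., which is kg⁻¹·m⁻²·s³·A².

A.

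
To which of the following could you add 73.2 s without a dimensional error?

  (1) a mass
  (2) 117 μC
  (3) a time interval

Reference: s.
Each option:
  (1) [mass] = kg
  (2) C = s·A
  (3) [time interval] = s  ← same
Only (3) matches s.

(3)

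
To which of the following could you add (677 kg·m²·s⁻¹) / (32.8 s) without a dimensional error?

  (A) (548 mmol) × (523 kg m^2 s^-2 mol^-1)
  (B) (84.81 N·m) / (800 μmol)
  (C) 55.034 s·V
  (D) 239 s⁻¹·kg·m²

(A)

Reference: [kg·m²·s⁻¹] / [s] = kg·m²·s⁻².
Each option:
  (A) [mol] · [kg·m²·s⁻²·mol⁻¹] = kg·m²·s⁻²  ← same
  (B) [kg·m²·s⁻²] / [mol] = kg·m²·s⁻²·mol⁻¹
  (C) V·s = J·C⁻¹·s = kg·m²·s⁻²·A⁻¹
  (D) kg·m²·s⁻¹
Only (A) matches kg·m²·s⁻².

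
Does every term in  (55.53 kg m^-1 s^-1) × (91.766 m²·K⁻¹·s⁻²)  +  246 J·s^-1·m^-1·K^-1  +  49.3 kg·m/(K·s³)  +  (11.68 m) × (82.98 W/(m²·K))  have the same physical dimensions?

Dimensions:
  (55.53 kg m^-1 s^-1) × (91.766 m²·K⁻¹·s⁻²):  [kg·m⁻¹·s⁻¹] · [m²·s⁻²·K⁻¹] = kg·m·s⁻³·K⁻¹
  246 J·s^-1·m^-1·K^-1:  J·s⁻¹·m⁻¹·K⁻¹ = N·m·s⁻¹·m⁻¹·K⁻¹ = kg·m·s⁻³·K⁻¹
  49.3 kg·m/(K·s³):  kg·m·s⁻³·K⁻¹
  (11.68 m) × (82.98 W/(m²·K)):  [m] · [kg·s⁻³·K⁻¹] = kg·m·s⁻³·K⁻¹
Every term reduces to kg·m·s⁻³·K⁻¹.

Yes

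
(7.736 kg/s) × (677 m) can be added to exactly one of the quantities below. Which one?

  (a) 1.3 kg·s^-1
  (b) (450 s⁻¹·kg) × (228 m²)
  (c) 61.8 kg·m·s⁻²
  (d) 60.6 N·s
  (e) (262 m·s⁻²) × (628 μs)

(d)

Reference: [kg·s⁻¹] · [m] = kg·m·s⁻¹.
Each option:
  (a) kg·s⁻¹
  (b) [kg·s⁻¹] · [m²] = kg·m²·s⁻¹
  (c) kg·m·s⁻²
  (d) N·s = kg·m·s⁻²·s = kg·m·s⁻¹  ← same
  (e) [m·s⁻²] · [s] = m·s⁻¹
Only (d) matches kg·m·s⁻¹.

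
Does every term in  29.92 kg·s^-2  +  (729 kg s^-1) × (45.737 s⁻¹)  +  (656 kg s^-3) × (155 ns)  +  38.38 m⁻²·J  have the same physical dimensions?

Yes

In SI base units:
  29.92 kg·s^-2:  kg·s⁻²
  (729 kg s^-1) × (45.737 s⁻¹):  [kg·s⁻¹] · [s⁻¹] = kg·s⁻²
  (656 kg s^-3) × (155 ns):  [kg·s⁻³] · [s] = kg·s⁻²
  38.38 m⁻²·J:  J·m⁻² = N·m·m⁻² = kg·s⁻²
Every term reduces to kg·s⁻².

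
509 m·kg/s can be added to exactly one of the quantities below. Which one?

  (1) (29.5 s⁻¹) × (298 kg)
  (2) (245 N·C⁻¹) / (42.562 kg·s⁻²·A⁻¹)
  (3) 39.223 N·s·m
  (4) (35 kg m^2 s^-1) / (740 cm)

Reference: kg·m·s⁻¹.
Each option:
  (1) [s⁻¹] · [kg] = kg·s⁻¹
  (2) [kg·m·s⁻³·A⁻¹] / [kg·s⁻²·A⁻¹] = m·s⁻¹
  (3) N·m·s = kg·m·s⁻²·m·s = kg·m²·s⁻¹
  (4) [kg·m²·s⁻¹] / [m] = kg·m·s⁻¹  ← same
Only (4) matches kg·m·s⁻¹.

(4)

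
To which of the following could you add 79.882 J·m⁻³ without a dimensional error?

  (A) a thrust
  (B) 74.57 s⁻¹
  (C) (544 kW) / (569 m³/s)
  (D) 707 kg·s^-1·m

(C)

Reference: J·m⁻³ = N·m·m⁻³ = kg·m⁻¹·s⁻².
Each option:
  (A) [thrust] = kg·m·s⁻²
  (B) s⁻¹
  (C) [kg·m²·s⁻³] / [m³·s⁻¹] = kg·m⁻¹·s⁻²  ← same
  (D) kg·m·s⁻¹
Only (C) matches kg·m⁻¹·s⁻².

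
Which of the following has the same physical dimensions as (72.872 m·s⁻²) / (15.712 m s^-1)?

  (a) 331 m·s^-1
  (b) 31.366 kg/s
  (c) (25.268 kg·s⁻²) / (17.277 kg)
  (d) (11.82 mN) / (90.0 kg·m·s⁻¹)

(d)

Reference: [m·s⁻²] / [m·s⁻¹] = s⁻¹.
Each option:
  (a) m·s⁻¹
  (b) kg·s⁻¹
  (c) [kg·s⁻²] / [kg] = s⁻²
  (d) [kg·m·s⁻²] / [kg·m·s⁻¹] = s⁻¹  ← same
Only (d) matches s⁻¹.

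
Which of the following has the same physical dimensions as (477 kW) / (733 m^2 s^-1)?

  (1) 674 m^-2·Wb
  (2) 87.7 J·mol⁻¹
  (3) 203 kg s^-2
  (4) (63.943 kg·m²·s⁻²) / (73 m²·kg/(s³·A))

Reference: [kg·m²·s⁻³] / [m²·s⁻¹] = kg·s⁻².
Each option:
  (1) Wb·m⁻² = V·s·m⁻² = kg·s⁻²·A⁻¹
  (2) J·mol⁻¹ = N·m·mol⁻¹ = kg·m²·s⁻²·mol⁻¹
  (3) kg·s⁻²  ← same
  (4) [kg·m²·s⁻²] / [kg·m²·s⁻³·A⁻¹] = s·A
Only (3) matches kg·s⁻².

(3)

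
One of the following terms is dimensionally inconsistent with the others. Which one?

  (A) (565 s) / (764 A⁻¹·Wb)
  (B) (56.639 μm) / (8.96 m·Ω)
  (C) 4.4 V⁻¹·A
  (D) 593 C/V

Dimensions:
  (A) [s] / [kg·m²·s⁻²·A⁻²] = kg⁻¹·m⁻²·s³·A²
  (B) [m] / [kg·m³·s⁻³·A⁻²] = kg⁻¹·m⁻²·s³·A²
  (C) A·V⁻¹ = A·(J·C⁻¹)⁻¹ = kg⁻¹·m⁻²·s³·A²
  (D) C·V⁻¹ = s·A·(J·C⁻¹)⁻¹ = kg⁻¹·m⁻²·s⁴·A²
All reduce to kg⁻¹·m⁻²·s³·A² except (D), which is kg⁻¹·m⁻²·s⁴·A².

(D)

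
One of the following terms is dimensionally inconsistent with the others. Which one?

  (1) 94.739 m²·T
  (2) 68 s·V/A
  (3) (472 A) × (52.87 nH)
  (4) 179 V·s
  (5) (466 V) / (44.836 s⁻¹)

Reduce each to base SI dimensions:
  (1) T·m² = Wb·m⁻²·m² = kg·m²·s⁻²·A⁻¹
  (2) V·s·A⁻¹ = J·C⁻¹·s·A⁻¹ = kg·m²·s⁻²·A⁻²
  (3) [A] · [kg·m²·s⁻²·A⁻²] = kg·m²·s⁻²·A⁻¹
  (4) V·s = J·C⁻¹·s = kg·m²·s⁻²·A⁻¹
  (5) [kg·m²·s⁻³·A⁻¹] / [s⁻¹] = kg·m²·s⁻²·A⁻¹
All reduce to kg·m²·s⁻²·A⁻¹ except (2), which is kg·m²·s⁻²·A⁻².

(2)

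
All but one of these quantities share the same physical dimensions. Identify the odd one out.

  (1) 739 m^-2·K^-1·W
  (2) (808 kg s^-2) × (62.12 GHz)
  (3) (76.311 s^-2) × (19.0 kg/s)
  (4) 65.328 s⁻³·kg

(1)

Dimensions:
  (1) W·m⁻²·K⁻¹ = J·s⁻¹·m⁻²·K⁻¹ = kg·s⁻³·K⁻¹
  (2) [kg·s⁻²] · [s⁻¹] = kg·s⁻³
  (3) [s⁻²] · [kg·s⁻¹] = kg·s⁻³
  (4) kg·s⁻³
All reduce to kg·s⁻³ except (1), which is kg·s⁻³·K⁻¹.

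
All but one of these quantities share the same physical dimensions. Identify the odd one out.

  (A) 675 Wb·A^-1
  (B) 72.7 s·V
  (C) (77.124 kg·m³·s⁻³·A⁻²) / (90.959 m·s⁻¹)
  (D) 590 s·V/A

(B)

Dimensions:
  (A) Wb·A⁻¹ = V·s·A⁻¹ = kg·m²·s⁻²·A⁻²
  (B) V·s = J·C⁻¹·s = kg·m²·s⁻²·A⁻¹
  (C) [kg·m³·s⁻³·A⁻²] / [m·s⁻¹] = kg·m²·s⁻²·A⁻²
  (D) V·s·A⁻¹ = J·C⁻¹·s·A⁻¹ = kg·m²·s⁻²·A⁻²
All reduce to kg·m²·s⁻²·A⁻² except (B), which is kg·m²·s⁻²·A⁻¹.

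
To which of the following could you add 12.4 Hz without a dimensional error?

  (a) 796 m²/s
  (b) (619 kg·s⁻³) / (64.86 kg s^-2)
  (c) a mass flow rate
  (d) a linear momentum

Reference: Hz = s⁻¹.
Each option:
  (a) m²·s⁻¹
  (b) [kg·s⁻³] / [kg·s⁻²] = s⁻¹  ← same
  (c) [mass flow rate] = kg·s⁻¹
  (d) [linear momentum] = kg·m·s⁻¹
Only (b) matches s⁻¹.

(b)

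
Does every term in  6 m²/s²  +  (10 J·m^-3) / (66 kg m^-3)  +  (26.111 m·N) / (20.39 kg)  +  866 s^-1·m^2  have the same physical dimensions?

Expand each in SI base units:
  6 m²/s²:  m²·s⁻²
  (10 J·m^-3) / (66 kg m^-3):  [kg·m⁻¹·s⁻²] / [kg·m⁻³] = m²·s⁻²
  (26.111 m·N) / (20.39 kg):  [kg·m²·s⁻²] / [kg] = m²·s⁻²
  866 s^-1·m^2:  m²·s⁻¹
The terms do not share a single dimension (m²·s⁻² vs m²·s⁻¹).

No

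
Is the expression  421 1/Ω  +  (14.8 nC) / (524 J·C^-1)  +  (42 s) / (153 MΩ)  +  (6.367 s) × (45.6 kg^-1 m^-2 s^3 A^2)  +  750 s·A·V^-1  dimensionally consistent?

Dimensions:
  421 1/Ω:  Ω⁻¹ = (V·A⁻¹)⁻¹ = kg⁻¹·m⁻²·s³·A²
  (14.8 nC) / (524 J·C^-1):  [s·A] / [kg·m²·s⁻³·A⁻¹] = kg⁻¹·m⁻²·s⁴·A²
  (42 s) / (153 MΩ):  [s] / [kg·m²·s⁻³·A⁻²] = kg⁻¹·m⁻²·s⁴·A²
  (6.367 s) × (45.6 kg^-1 m^-2 s^3 A^2):  [s] · [kg⁻¹·m⁻²·s³·A²] = kg⁻¹·m⁻²·s⁴·A²
  750 s·A·V^-1:  A·s·V⁻¹ = A·s·(J·C⁻¹)⁻¹ = kg⁻¹·m⁻²·s⁴·A²
The terms do not share a single dimension (kg⁻¹·m⁻²·s³·A² vs kg⁻¹·m⁻²·s⁴·A²).

No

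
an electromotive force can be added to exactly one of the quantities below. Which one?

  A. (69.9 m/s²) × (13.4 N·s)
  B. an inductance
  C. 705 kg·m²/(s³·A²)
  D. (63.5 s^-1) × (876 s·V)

D.

Reference: [electromotive force] = kg·m²·s⁻³·A⁻¹.
Each option:
  A. [m·s⁻²] · [kg·m·s⁻¹] = kg·m²·s⁻³
  B. [inductance] = kg·m²·s⁻²·A⁻²
  C. kg·m²·s⁻³·A⁻²
  D. [s⁻¹] · [kg·m²·s⁻²·A⁻¹] = kg·m²·s⁻³·A⁻¹  ← same
Only D. matches kg·m²·s⁻³·A⁻¹.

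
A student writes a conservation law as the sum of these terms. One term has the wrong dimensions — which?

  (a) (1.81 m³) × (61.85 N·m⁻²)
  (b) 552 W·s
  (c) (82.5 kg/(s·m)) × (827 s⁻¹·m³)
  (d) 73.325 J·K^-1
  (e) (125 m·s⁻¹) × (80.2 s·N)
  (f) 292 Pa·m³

(d)

Expand each in SI base units:
  (a) [m³] · [kg·m⁻¹·s⁻²] = kg·m²·s⁻²
  (b) W·s = J·s⁻¹·s = kg·m²·s⁻²
  (c) [kg·m⁻¹·s⁻¹] · [m³·s⁻¹] = kg·m²·s⁻²
  (d) J·K⁻¹ = N·m·K⁻¹ = kg·m²·s⁻²·K⁻¹
  (e) [m·s⁻¹] · [kg·m·s⁻¹] = kg·m²·s⁻²
  (f) Pa·m³ = N·m⁻²·m³ = kg·m²·s⁻²
All reduce to kg·m²·s⁻² except (d), which is kg·m²·s⁻²·K⁻¹.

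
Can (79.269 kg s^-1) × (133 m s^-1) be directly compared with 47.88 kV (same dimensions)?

Reduce each to base SI dimensions:
  (79.269 kg s^-1) × (133 m s^-1):  [kg·s⁻¹] · [m·s⁻¹] = kg·m·s⁻²
  47.88 kV:  V = J·C⁻¹ = kg·m²·s⁻³·A⁻¹
kg·m·s⁻² ≠ kg·m²·s⁻³·A⁻¹, so they cannot be added.

No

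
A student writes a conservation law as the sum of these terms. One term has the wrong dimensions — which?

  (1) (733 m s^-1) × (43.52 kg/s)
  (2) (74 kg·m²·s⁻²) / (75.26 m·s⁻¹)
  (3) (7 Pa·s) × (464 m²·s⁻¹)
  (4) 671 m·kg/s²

Reduce each to base SI dimensions:
  (1) [m·s⁻¹] · [kg·s⁻¹] = kg·m·s⁻²
  (2) [kg·m²·s⁻²] / [m·s⁻¹] = kg·m·s⁻¹
  (3) [kg·m⁻¹·s⁻¹] · [m²·s⁻¹] = kg·m·s⁻²
  (4) kg·m·s⁻²
All reduce to kg·m·s⁻² except (2), which is kg·m·s⁻¹.

(2)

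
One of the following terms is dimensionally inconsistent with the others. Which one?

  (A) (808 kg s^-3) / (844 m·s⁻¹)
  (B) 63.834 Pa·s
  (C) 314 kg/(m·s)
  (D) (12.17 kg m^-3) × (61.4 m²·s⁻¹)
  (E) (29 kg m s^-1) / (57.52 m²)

Expand each in SI base units:
  (A) [kg·s⁻³] / [m·s⁻¹] = kg·m⁻¹·s⁻²
  (B) Pa·s = N·m⁻²·s = kg·m⁻¹·s⁻¹
  (C) kg·m⁻¹·s⁻¹
  (D) [kg·m⁻³] · [m²·s⁻¹] = kg·m⁻¹·s⁻¹
  (E) [kg·m·s⁻¹] / [m²] = kg·m⁻¹·s⁻¹
All reduce to kg·m⁻¹·s⁻¹ except (A), which is kg·m⁻¹·s⁻².

(A)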